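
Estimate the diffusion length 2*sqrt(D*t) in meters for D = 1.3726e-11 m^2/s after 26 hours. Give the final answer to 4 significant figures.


t = 26 hr = 93600 s
Diffusion length = 2*sqrt(D*t)
= 2*sqrt(1.3726e-11 * 93600)
= 2.267e-03 m


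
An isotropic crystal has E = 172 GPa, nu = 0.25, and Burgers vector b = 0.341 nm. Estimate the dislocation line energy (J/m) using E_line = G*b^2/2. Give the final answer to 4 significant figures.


Step 1: G = E / (2*(1+nu))
G = 172 / (2*(1+0.25)) = 68.8 GPa = 6.88e+10 Pa
Step 2: E_line = G*b^2/2
b = 0.341 nm = 3.41e-10 m
E_line = 0.5 * 6.88e+10 * (3.41e-10)^2 = 4e-09 J/m


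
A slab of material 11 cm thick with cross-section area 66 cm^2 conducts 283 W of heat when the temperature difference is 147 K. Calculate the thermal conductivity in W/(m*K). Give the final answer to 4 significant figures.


k = Q*L / (A*dT)
L = 0.11 m, A = 6.6e-03 m^2
k = 283 * 0.11 / (6.6e-03 * 147)
k = 32.09 W/(m*K)


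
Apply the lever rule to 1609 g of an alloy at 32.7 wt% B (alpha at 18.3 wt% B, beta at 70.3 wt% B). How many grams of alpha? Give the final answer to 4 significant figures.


f_alpha = (C_beta - C0) / (C_beta - C_alpha)
f_alpha = (70.3 - 32.7) / (70.3 - 18.3) = 0.723077
m_alpha = f_alpha * m_total = 0.723077 * 1609 = 1163 g


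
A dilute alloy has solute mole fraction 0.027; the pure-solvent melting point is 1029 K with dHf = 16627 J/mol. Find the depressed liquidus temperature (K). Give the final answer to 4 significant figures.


dT = R*Tm^2*x / dHf
dT = 8.314 * 1029^2 * 0.027 / 16627
dT = 14.2952 K
T_new = 1029 - 14.2952 = 1015 K


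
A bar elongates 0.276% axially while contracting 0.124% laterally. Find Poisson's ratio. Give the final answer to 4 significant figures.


nu = -epsilon_lat / epsilon_axial
Lateral strain is contraction (negative), so using magnitudes:
nu = 0.124 / 0.276
nu = 0.4493


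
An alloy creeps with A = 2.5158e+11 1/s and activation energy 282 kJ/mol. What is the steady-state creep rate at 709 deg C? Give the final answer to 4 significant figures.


rate = A * exp(-Q / (R*T))
T = 709 + 273.15 = 982.15 K
rate = 2.5158e+11 * exp(-282e3 / (8.314 * 982.15))
rate = 2.525e-04 1/s


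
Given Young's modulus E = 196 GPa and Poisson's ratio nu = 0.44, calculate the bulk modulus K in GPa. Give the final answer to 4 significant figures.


K = E / (3*(1-2*nu))
K = 196 / (3*(1-2*0.44))
K = 544.4 GPa


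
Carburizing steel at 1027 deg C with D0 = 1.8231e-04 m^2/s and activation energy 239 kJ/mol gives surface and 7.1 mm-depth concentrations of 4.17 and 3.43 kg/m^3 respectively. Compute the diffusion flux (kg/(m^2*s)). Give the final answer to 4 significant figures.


Step 1: D = D0 * exp(-Qd/(R*T))
T = 1027 + 273.15 = 1300.15 K
D = 1.8231e-04 * exp(-239e3 / (8.314 * 1300.15)) = 4.55443e-14 m^2/s
Step 2: J = D * (C1 - C2) / dx
J = 4.55443e-14 * (4.17 - 3.43) / 7.1e-03
J = 4.747e-12 kg/(m^2*s)


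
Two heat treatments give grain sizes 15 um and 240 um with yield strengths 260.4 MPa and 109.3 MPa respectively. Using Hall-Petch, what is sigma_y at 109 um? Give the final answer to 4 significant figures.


sigma_y = sigma0 + k / sqrt(d)
1/sqrt(d1) = 1/sqrt(1.5e-05) = 258.199;  1/sqrt(d2) = 64.5497
k = (sigma1 - sigma2) / (1/sqrt(d1) - 1/sqrt(d2)) = (260.4 - 109.3) / (258.199 - 64.5497) = 0.780277 MPa*m^0.5
sigma0 = sigma1 - k/sqrt(d1) = 260.4 - 0.780277*258.199 = 58.9333 MPa
sigma_y(d3) = 58.9333 + 0.780277 / sqrt(1.09e-04) = 133.7 MPa


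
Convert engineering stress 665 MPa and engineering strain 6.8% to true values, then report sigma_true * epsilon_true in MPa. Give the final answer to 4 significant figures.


sigma_true = sigma_eng * (1 + epsilon_eng)
sigma_true = 665 * (1 + 0.068) = 710.22 MPa
epsilon_true = ln(1 + epsilon_eng)
epsilon_true = ln(1 + 0.068) = 0.0657877
sigma_true * epsilon_true = 710.22 * 0.0657877 = 46.72 MPa


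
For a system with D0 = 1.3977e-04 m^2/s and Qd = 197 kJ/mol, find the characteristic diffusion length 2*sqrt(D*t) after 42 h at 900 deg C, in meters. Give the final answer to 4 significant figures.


Step 1: D = D0 * exp(-Qd/(R*T))
T = 1173.15 K
D = 1.3977e-04 * exp(-197e3 / (8.314 * 1173.15)) = 2.36401e-13 m^2/s
Step 2: L = 2*sqrt(D*t)
t = 42 h = 151200 s
L = 2*sqrt(2.36401e-13 * 151200) = 3.781e-04 m


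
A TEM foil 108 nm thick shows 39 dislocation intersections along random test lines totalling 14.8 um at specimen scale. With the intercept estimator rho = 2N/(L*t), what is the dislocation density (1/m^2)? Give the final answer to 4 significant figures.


rho = 2N / (L * t)
L = 14.8 um = 1.48e-05 m, t = 108 nm = 1.08e-07 m
rho = 2 * 39 / (1.48e-05 * 1.08e-07)
rho = 4.88e+13 1/m^2


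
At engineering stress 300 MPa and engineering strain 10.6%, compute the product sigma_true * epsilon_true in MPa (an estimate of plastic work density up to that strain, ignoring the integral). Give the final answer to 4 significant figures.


sigma_true = sigma_eng * (1 + epsilon_eng)
sigma_true = 300 * (1 + 0.106) = 331.8 MPa
epsilon_true = ln(1 + epsilon_eng)
epsilon_true = ln(1 + 0.106) = 0.10075
sigma_true * epsilon_true = 331.8 * 0.10075 = 33.43 MPa


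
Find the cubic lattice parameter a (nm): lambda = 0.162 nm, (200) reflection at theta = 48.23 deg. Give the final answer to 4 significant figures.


d = lambda / (2*sin(theta))
d = 0.162 / (2*sin(48.23 deg))
d = 0.108605 nm
a = d * sqrt(h^2+k^2+l^2) = 0.108605 * sqrt(4)
a = 0.2172 nm


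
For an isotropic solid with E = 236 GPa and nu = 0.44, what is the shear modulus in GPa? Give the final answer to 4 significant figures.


G = E / (2*(1+nu))
G = 236 / (2*(1+0.44))
G = 81.94 GPa


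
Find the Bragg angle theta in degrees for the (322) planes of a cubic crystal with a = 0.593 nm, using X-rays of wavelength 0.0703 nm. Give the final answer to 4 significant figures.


d = a / sqrt(h^2+k^2+l^2)
d = 0.593 / sqrt(17) = 0.143824 nm
lambda = 2*d*sin(theta)  =>  sin(theta) = lambda / (2*d)
sin(theta) = 0.0703 / (2 * 0.143824) = 0.244397
theta = 14.15 deg


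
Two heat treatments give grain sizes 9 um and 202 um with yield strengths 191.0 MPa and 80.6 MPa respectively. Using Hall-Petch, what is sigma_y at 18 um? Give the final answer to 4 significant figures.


sigma_y = sigma0 + k / sqrt(d)
1/sqrt(d1) = 1/sqrt(9e-06) = 333.333;  1/sqrt(d2) = 70.3598
k = (sigma1 - sigma2) / (1/sqrt(d1) - 1/sqrt(d2)) = (191.0 - 80.6) / (333.333 - 70.3598) = 0.419814 MPa*m^0.5
sigma0 = sigma1 - k/sqrt(d1) = 191.0 - 0.419814*333.333 = 51.062 MPa
sigma_y(d3) = 51.062 + 0.419814 / sqrt(1.8e-05) = 150 MPa


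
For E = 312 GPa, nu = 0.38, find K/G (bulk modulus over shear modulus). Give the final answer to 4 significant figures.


G = E / (2*(1+nu))
G = 312 / (2*(1+0.38)) = 113.043 GPa
K = E / (3*(1-2*nu))
K = 312 / (3*(1-2*0.38)) = 433.333 GPa
K/G = 433.333 / 113.043 = 3.833


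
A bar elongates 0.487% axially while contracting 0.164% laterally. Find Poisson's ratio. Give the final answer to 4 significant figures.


nu = -epsilon_lat / epsilon_axial
Lateral strain is contraction (negative), so using magnitudes:
nu = 0.164 / 0.487
nu = 0.3368


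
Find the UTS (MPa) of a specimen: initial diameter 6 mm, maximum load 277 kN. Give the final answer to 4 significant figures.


A0 = pi*(d/2)^2 = pi*(6/2)^2 = 28.2743 mm^2
UTS = F_max / A0 = 277*1000 / 28.2743
UTS = 9797 MPa


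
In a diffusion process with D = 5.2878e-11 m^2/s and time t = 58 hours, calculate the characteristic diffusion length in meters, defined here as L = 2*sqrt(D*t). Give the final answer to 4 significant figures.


t = 58 hr = 208800 s
Diffusion length = 2*sqrt(D*t)
= 2*sqrt(5.2878e-11 * 208800)
= 6.646e-03 m


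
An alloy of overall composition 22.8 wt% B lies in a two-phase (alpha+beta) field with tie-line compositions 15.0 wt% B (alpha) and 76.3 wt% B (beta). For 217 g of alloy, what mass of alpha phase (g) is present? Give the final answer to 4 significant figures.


f_alpha = (C_beta - C0) / (C_beta - C_alpha)
f_alpha = (76.3 - 22.8) / (76.3 - 15.0) = 0.872757
m_alpha = f_alpha * m_total = 0.872757 * 217 = 189.4 g


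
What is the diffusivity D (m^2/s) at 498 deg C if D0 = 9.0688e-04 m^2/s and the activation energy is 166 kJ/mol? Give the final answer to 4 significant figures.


D = D0 * exp(-Qd / (R*T))
T = 771.15 K
D = 9.0688e-04 * exp(-166e3 / (8.314 * 771.15))
D = 5.164e-15 m^2/s


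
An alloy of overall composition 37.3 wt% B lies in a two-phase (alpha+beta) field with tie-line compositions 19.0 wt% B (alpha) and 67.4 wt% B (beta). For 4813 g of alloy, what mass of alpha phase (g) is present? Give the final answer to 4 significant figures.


f_alpha = (C_beta - C0) / (C_beta - C_alpha)
f_alpha = (67.4 - 37.3) / (67.4 - 19.0) = 0.621901
m_alpha = f_alpha * m_total = 0.621901 * 4813 = 2993 g


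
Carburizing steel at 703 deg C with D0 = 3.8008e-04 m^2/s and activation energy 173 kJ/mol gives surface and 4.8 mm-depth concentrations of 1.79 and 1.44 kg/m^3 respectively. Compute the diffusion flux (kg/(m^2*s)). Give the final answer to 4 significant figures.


Step 1: D = D0 * exp(-Qd/(R*T))
T = 703 + 273.15 = 976.15 K
D = 3.8008e-04 * exp(-173e3 / (8.314 * 976.15)) = 2.09971e-13 m^2/s
Step 2: J = D * (C1 - C2) / dx
J = 2.09971e-13 * (1.79 - 1.44) / 4.8e-03
J = 1.531e-11 kg/(m^2*s)


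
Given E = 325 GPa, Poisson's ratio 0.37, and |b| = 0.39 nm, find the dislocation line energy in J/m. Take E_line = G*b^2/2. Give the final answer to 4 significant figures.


Step 1: G = E / (2*(1+nu))
G = 325 / (2*(1+0.37)) = 118.613 GPa = 1.18613e+11 Pa
Step 2: E_line = G*b^2/2
b = 0.39 nm = 3.9e-10 m
E_line = 0.5 * 1.18613e+11 * (3.9e-10)^2 = 9.021e-09 J/m


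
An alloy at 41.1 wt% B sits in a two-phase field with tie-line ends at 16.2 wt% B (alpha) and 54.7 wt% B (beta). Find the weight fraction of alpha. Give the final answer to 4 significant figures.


f_alpha = (C_beta - C0) / (C_beta - C_alpha)
f_alpha = (54.7 - 41.1) / (54.7 - 16.2)
f_alpha = 0.3532


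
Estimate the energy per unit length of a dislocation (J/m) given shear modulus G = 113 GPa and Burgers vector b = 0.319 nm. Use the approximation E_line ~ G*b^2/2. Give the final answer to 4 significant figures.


E = G*b^2/2
b = 0.319 nm = 3.19e-10 m
G = 113 GPa = 1.13e+11 Pa
E = 0.5 * 1.13e+11 * (3.19e-10)^2
E = 5.749e-09 J/m


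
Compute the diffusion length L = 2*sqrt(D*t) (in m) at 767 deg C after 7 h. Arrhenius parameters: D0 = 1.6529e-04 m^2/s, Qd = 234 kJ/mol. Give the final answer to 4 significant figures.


Step 1: D = D0 * exp(-Qd/(R*T))
T = 1040.15 K
D = 1.6529e-04 * exp(-234e3 / (8.314 * 1040.15)) = 2.92902e-16 m^2/s
Step 2: L = 2*sqrt(D*t)
t = 7 h = 25200 s
L = 2*sqrt(2.92902e-16 * 25200) = 5.434e-06 m


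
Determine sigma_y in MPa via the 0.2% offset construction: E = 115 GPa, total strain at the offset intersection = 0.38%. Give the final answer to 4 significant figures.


Offset strain = 0.002
Elastic strain at yield = total_strain - offset = 3.8e-03 - 0.002 = 1.8e-03
sigma_y = E * elastic_strain = 115000 * 1.8e-03
sigma_y = 207 MPa


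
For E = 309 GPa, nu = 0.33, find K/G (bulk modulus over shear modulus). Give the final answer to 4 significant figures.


G = E / (2*(1+nu))
G = 309 / (2*(1+0.33)) = 116.165 GPa
K = E / (3*(1-2*nu))
K = 309 / (3*(1-2*0.33)) = 302.941 GPa
K/G = 302.941 / 116.165 = 2.608


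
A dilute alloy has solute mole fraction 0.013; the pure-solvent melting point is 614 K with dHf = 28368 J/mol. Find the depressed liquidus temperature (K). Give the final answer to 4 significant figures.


dT = R*Tm^2*x / dHf
dT = 8.314 * 614^2 * 0.013 / 28368
dT = 1.43635 K
T_new = 614 - 1.43635 = 612.6 K


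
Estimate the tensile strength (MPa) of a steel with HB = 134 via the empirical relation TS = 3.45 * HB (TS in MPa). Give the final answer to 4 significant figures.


TS (MPa) = 3.45 * HB
TS = 3.45 * 134
TS = 462.3 MPa


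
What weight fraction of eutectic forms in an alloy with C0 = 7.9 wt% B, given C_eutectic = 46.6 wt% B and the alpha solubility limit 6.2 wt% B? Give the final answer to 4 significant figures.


f_primary = (C_e - C0) / (C_e - C_alpha_max)
f_primary = (46.6 - 7.9) / (46.6 - 6.2)
f_primary = 0.957921
f_eutectic = 1 - 0.957921 = 0.04208


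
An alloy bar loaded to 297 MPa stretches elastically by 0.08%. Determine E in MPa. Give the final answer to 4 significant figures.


E = sigma / epsilon
epsilon = 0.08% = 8e-04
E = 297 / 8e-04
E = 371300 MPa


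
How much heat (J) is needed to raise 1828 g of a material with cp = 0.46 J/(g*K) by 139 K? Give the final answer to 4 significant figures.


Q = m * cp * dT
Q = 1828 * 0.46 * 139
Q = 116900 J


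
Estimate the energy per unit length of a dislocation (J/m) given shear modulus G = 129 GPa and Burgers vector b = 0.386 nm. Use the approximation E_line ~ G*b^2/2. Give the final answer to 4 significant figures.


E = G*b^2/2
b = 0.386 nm = 3.86e-10 m
G = 129 GPa = 1.29e+11 Pa
E = 0.5 * 1.29e+11 * (3.86e-10)^2
E = 9.61e-09 J/m


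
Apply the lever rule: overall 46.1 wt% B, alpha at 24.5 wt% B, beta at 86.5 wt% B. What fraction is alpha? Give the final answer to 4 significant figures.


f_alpha = (C_beta - C0) / (C_beta - C_alpha)
f_alpha = (86.5 - 46.1) / (86.5 - 24.5)
f_alpha = 0.6516


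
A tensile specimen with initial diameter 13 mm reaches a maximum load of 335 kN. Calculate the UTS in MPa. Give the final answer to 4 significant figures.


A0 = pi*(d/2)^2 = pi*(13/2)^2 = 132.732 mm^2
UTS = F_max / A0 = 335*1000 / 132.732
UTS = 2524 MPa


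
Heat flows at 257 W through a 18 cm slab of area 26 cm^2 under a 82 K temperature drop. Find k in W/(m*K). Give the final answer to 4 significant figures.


k = Q*L / (A*dT)
L = 0.18 m, A = 2.6e-03 m^2
k = 257 * 0.18 / (2.6e-03 * 82)
k = 217 W/(m*K)


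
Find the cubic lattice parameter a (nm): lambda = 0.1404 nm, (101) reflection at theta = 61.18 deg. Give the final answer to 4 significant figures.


d = lambda / (2*sin(theta))
d = 0.1404 / (2*sin(61.18 deg))
d = 0.0801243 nm
a = d * sqrt(h^2+k^2+l^2) = 0.0801243 * sqrt(2)
a = 0.1133 nm


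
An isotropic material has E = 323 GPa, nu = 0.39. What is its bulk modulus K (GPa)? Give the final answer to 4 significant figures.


K = E / (3*(1-2*nu))
K = 323 / (3*(1-2*0.39))
K = 489.4 GPa


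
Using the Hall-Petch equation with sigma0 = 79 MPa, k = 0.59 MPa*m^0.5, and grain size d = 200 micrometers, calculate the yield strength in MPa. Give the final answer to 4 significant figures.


sigma_y = sigma0 + k / sqrt(d)
d = 200 um = 2e-04 m
sigma_y = 79 + 0.59 / sqrt(2e-04)
sigma_y = 120.7 MPa


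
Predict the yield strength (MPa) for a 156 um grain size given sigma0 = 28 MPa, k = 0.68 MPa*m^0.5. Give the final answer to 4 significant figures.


sigma_y = sigma0 + k / sqrt(d)
d = 156 um = 1.56e-04 m
sigma_y = 28 + 0.68 / sqrt(1.56e-04)
sigma_y = 82.44 MPa


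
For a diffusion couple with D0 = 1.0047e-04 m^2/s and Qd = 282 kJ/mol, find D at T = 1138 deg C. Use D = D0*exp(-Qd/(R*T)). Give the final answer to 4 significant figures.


D = D0 * exp(-Qd / (R*T))
T = 1411.15 K
D = 1.0047e-04 * exp(-282e3 / (8.314 * 1411.15))
D = 3.658e-15 m^2/s


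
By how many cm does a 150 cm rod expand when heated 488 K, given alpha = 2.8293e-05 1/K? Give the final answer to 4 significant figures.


dL = L0 * alpha * dT
dL = 150 * 2.8293e-05 * 488
dL = 2.071 cm


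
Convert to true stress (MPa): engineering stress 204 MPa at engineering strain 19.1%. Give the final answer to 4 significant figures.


sigma_true = sigma_eng * (1 + epsilon_eng)
sigma_true = 204 * (1 + 0.191)
sigma_true = 243 MPa


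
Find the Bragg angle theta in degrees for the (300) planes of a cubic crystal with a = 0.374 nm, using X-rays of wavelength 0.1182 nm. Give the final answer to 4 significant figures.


d = a / sqrt(h^2+k^2+l^2)
d = 0.374 / sqrt(9) = 0.124667 nm
lambda = 2*d*sin(theta)  =>  sin(theta) = lambda / (2*d)
sin(theta) = 0.1182 / (2 * 0.124667) = 0.474064
theta = 28.3 deg


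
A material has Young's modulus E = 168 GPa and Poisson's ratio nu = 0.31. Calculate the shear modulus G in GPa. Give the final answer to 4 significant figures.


G = E / (2*(1+nu))
G = 168 / (2*(1+0.31))
G = 64.12 GPa


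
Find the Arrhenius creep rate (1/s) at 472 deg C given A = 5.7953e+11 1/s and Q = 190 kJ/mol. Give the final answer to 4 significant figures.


rate = A * exp(-Q / (R*T))
T = 472 + 273.15 = 745.15 K
rate = 5.7953e+11 * exp(-190e3 / (8.314 * 745.15))
rate = 0.02778 1/s


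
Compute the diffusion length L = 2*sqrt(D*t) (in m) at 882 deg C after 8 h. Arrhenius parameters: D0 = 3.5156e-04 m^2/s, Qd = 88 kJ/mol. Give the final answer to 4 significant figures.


Step 1: D = D0 * exp(-Qd/(R*T))
T = 1155.15 K
D = 3.5156e-04 * exp(-88e3 / (8.314 * 1155.15)) = 3.6863e-08 m^2/s
Step 2: L = 2*sqrt(D*t)
t = 8 h = 28800 s
L = 2*sqrt(3.6863e-08 * 28800) = 0.06517 m


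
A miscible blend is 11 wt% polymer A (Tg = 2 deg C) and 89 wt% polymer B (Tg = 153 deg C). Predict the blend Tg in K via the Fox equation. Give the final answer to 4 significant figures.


1/Tg = w1/Tg1 + w2/Tg2 (in Kelvin)
Tg1 = 275.15 K, Tg2 = 426.15 K
1/Tg = 0.11/275.15 + 0.89/426.15
Tg = 401.9 K


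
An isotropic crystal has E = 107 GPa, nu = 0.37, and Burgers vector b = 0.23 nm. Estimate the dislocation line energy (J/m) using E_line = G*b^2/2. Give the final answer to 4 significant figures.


Step 1: G = E / (2*(1+nu))
G = 107 / (2*(1+0.37)) = 39.0511 GPa = 3.90511e+10 Pa
Step 2: E_line = G*b^2/2
b = 0.23 nm = 2.3e-10 m
E_line = 0.5 * 3.90511e+10 * (2.3e-10)^2 = 1.033e-09 J/m


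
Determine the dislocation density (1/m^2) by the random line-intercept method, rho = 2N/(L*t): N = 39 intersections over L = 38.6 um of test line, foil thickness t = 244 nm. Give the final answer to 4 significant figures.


rho = 2N / (L * t)
L = 38.6 um = 3.86e-05 m, t = 244 nm = 2.44e-07 m
rho = 2 * 39 / (3.86e-05 * 2.44e-07)
rho = 8.282e+12 1/m^2


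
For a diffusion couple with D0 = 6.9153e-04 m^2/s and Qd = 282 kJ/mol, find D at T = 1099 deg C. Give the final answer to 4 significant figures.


D = D0 * exp(-Qd / (R*T))
T = 1372.15 K
D = 6.9153e-04 * exp(-282e3 / (8.314 * 1372.15))
D = 1.272e-14 m^2/s


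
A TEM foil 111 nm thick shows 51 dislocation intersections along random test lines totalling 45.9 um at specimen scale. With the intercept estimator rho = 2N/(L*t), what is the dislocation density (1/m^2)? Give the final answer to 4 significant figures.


rho = 2N / (L * t)
L = 45.9 um = 4.59e-05 m, t = 111 nm = 1.11e-07 m
rho = 2 * 51 / (4.59e-05 * 1.11e-07)
rho = 2.002e+13 1/m^2


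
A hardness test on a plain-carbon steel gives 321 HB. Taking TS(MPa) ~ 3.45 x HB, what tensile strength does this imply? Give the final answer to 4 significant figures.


TS (MPa) = 3.45 * HB
TS = 3.45 * 321
TS = 1107 MPa


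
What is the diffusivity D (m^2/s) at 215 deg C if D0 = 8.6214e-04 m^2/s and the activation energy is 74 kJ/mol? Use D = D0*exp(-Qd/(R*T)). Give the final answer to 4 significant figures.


D = D0 * exp(-Qd / (R*T))
T = 488.15 K
D = 8.6214e-04 * exp(-74e3 / (8.314 * 488.15))
D = 1.04e-11 m^2/s


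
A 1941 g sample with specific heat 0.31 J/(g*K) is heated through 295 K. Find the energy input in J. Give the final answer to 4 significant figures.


Q = m * cp * dT
Q = 1941 * 0.31 * 295
Q = 177500 J


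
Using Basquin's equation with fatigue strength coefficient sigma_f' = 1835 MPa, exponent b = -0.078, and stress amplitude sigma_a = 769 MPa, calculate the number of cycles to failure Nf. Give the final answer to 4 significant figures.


sigma_a = sigma_f' * (2*Nf)^b
2*Nf = (sigma_a / sigma_f')^(1/b)
2*Nf = (769 / 1835)^(1/-0.078)
2*Nf = 69571.7
Nf = 34790 cycles


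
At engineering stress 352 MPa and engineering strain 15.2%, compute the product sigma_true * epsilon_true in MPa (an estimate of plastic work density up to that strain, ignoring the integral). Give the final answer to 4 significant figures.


sigma_true = sigma_eng * (1 + epsilon_eng)
sigma_true = 352 * (1 + 0.152) = 405.504 MPa
epsilon_true = ln(1 + epsilon_eng)
epsilon_true = ln(1 + 0.152) = 0.1415
sigma_true * epsilon_true = 405.504 * 0.1415 = 57.38 MPa


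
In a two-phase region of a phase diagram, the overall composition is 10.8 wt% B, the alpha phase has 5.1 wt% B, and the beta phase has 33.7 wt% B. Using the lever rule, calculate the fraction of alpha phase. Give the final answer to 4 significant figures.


f_alpha = (C_beta - C0) / (C_beta - C_alpha)
f_alpha = (33.7 - 10.8) / (33.7 - 5.1)
f_alpha = 0.8007


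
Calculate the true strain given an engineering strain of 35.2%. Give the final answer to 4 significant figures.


epsilon_true = ln(1 + epsilon_eng)
epsilon_true = ln(1 + 0.352)
epsilon_true = 0.3016


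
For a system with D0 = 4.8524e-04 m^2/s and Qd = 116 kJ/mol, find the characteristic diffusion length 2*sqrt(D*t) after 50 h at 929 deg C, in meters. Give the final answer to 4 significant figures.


Step 1: D = D0 * exp(-Qd/(R*T))
T = 1202.15 K
D = 4.8524e-04 * exp(-116e3 / (8.314 * 1202.15)) = 4.42035e-09 m^2/s
Step 2: L = 2*sqrt(D*t)
t = 50 h = 180000 s
L = 2*sqrt(4.42035e-09 * 180000) = 0.05641 m


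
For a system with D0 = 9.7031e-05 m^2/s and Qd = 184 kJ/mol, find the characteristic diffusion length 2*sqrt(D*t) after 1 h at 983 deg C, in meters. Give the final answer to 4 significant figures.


Step 1: D = D0 * exp(-Qd/(R*T))
T = 1256.15 K
D = 9.7031e-05 * exp(-184e3 / (8.314 * 1256.15)) = 2.16441e-12 m^2/s
Step 2: L = 2*sqrt(D*t)
t = 1 h = 3600 s
L = 2*sqrt(2.16441e-12 * 3600) = 1.765e-04 m


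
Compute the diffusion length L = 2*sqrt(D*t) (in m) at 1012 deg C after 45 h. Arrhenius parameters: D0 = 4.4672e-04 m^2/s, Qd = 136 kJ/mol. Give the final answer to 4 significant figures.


Step 1: D = D0 * exp(-Qd/(R*T))
T = 1285.15 K
D = 4.4672e-04 * exp(-136e3 / (8.314 * 1285.15)) = 1.32479e-09 m^2/s
Step 2: L = 2*sqrt(D*t)
t = 45 h = 162000 s
L = 2*sqrt(1.32479e-09 * 162000) = 0.0293 m


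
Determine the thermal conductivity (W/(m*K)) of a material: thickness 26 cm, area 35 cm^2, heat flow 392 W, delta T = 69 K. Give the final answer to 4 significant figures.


k = Q*L / (A*dT)
L = 0.26 m, A = 3.5e-03 m^2
k = 392 * 0.26 / (3.5e-03 * 69)
k = 422 W/(m*K)


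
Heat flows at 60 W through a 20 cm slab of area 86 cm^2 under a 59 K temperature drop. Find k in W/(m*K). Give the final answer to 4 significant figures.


k = Q*L / (A*dT)
L = 0.2 m, A = 8.6e-03 m^2
k = 60 * 0.2 / (8.6e-03 * 59)
k = 23.65 W/(m*K)


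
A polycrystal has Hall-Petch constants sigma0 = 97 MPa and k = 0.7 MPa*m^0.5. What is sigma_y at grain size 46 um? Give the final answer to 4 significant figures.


sigma_y = sigma0 + k / sqrt(d)
d = 46 um = 4.6e-05 m
sigma_y = 97 + 0.7 / sqrt(4.6e-05)
sigma_y = 200.2 MPa


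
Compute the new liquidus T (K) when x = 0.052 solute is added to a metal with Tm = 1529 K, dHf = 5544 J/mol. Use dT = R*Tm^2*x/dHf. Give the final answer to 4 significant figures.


dT = R*Tm^2*x / dHf
dT = 8.314 * 1529^2 * 0.052 / 5544
dT = 182.308 K
T_new = 1529 - 182.308 = 1347 K


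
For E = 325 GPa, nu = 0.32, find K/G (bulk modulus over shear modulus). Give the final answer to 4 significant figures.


G = E / (2*(1+nu))
G = 325 / (2*(1+0.32)) = 123.106 GPa
K = E / (3*(1-2*nu))
K = 325 / (3*(1-2*0.32)) = 300.926 GPa
K/G = 300.926 / 123.106 = 2.444


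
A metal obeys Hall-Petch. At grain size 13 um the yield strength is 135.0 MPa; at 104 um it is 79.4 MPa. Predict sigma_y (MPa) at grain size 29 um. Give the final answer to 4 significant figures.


sigma_y = sigma0 + k / sqrt(d)
1/sqrt(d1) = 1/sqrt(1.3e-05) = 277.35;  1/sqrt(d2) = 98.0581
k = (sigma1 - sigma2) / (1/sqrt(d1) - 1/sqrt(d2)) = (135.0 - 79.4) / (277.35 - 98.0581) = 0.310109 MPa*m^0.5
sigma0 = sigma1 - k/sqrt(d1) = 135.0 - 0.310109*277.35 = 48.9914 MPa
sigma_y(d3) = 48.9914 + 0.310109 / sqrt(2.9e-05) = 106.6 MPa


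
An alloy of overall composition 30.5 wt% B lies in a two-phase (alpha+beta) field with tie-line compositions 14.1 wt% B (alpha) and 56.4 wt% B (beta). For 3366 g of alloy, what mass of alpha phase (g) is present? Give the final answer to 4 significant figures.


f_alpha = (C_beta - C0) / (C_beta - C_alpha)
f_alpha = (56.4 - 30.5) / (56.4 - 14.1) = 0.612293
m_alpha = f_alpha * m_total = 0.612293 * 3366 = 2061 g


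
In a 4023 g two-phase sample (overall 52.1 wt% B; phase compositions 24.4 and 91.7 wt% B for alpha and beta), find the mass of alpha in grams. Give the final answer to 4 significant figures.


f_alpha = (C_beta - C0) / (C_beta - C_alpha)
f_alpha = (91.7 - 52.1) / (91.7 - 24.4) = 0.58841
m_alpha = f_alpha * m_total = 0.58841 * 4023 = 2367 g


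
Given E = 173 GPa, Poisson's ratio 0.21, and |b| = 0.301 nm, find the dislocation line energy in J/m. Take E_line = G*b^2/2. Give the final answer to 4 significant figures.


Step 1: G = E / (2*(1+nu))
G = 173 / (2*(1+0.21)) = 71.4876 GPa = 7.14876e+10 Pa
Step 2: E_line = G*b^2/2
b = 0.301 nm = 3.01e-10 m
E_line = 0.5 * 7.14876e+10 * (3.01e-10)^2 = 3.238e-09 J/m


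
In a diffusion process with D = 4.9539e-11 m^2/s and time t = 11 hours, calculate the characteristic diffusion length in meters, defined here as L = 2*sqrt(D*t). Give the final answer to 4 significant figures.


t = 11 hr = 39600 s
Diffusion length = 2*sqrt(D*t)
= 2*sqrt(4.9539e-11 * 39600)
= 2.801e-03 m


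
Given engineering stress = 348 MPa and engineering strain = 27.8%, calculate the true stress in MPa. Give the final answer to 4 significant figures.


sigma_true = sigma_eng * (1 + epsilon_eng)
sigma_true = 348 * (1 + 0.278)
sigma_true = 444.7 MPa


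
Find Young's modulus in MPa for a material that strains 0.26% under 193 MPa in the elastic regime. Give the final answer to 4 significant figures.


E = sigma / epsilon
epsilon = 0.26% = 2.6e-03
E = 193 / 2.6e-03
E = 74230 MPa


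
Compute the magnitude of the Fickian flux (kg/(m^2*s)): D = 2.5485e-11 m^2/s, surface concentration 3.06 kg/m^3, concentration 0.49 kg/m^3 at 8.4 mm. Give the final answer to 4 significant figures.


J = -D * (dC/dx) = D * (C1 - C2) / dx
J = 2.5485e-11 * (3.06 - 0.49) / 8.4e-03
J = 7.797e-09 kg/(m^2*s)


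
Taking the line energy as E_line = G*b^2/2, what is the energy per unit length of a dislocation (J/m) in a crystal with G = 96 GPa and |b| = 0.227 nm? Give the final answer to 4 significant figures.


E = G*b^2/2
b = 0.227 nm = 2.27e-10 m
G = 96 GPa = 9.6e+10 Pa
E = 0.5 * 9.6e+10 * (2.27e-10)^2
E = 2.473e-09 J/m


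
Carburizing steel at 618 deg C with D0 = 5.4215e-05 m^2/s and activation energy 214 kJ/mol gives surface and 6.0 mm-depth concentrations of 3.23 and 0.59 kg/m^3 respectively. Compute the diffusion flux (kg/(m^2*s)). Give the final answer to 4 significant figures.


Step 1: D = D0 * exp(-Qd/(R*T))
T = 618 + 273.15 = 891.15 K
D = 5.4215e-05 * exp(-214e3 / (8.314 * 891.15)) = 1.54912e-17 m^2/s
Step 2: J = D * (C1 - C2) / dx
J = 1.54912e-17 * (3.23 - 0.59) / 6e-03
J = 6.816e-15 kg/(m^2*s)


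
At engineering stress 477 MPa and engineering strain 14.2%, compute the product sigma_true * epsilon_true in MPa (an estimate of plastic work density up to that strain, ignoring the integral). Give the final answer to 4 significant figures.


sigma_true = sigma_eng * (1 + epsilon_eng)
sigma_true = 477 * (1 + 0.142) = 544.734 MPa
epsilon_true = ln(1 + epsilon_eng)
epsilon_true = ln(1 + 0.142) = 0.132781
sigma_true * epsilon_true = 544.734 * 0.132781 = 72.33 MPa


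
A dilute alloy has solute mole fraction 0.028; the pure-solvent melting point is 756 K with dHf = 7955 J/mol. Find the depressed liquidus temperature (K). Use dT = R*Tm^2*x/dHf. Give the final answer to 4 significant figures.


dT = R*Tm^2*x / dHf
dT = 8.314 * 756^2 * 0.028 / 7955
dT = 16.7252 K
T_new = 756 - 16.7252 = 739.3 K


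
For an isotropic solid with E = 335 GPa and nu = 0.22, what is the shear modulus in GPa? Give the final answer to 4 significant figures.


G = E / (2*(1+nu))
G = 335 / (2*(1+0.22))
G = 137.3 GPa


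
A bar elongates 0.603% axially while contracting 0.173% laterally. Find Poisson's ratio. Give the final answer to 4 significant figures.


nu = -epsilon_lat / epsilon_axial
Lateral strain is contraction (negative), so using magnitudes:
nu = 0.173 / 0.603
nu = 0.2869


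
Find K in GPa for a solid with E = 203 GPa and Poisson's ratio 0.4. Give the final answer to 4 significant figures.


K = E / (3*(1-2*nu))
K = 203 / (3*(1-2*0.4))
K = 338.3 GPa


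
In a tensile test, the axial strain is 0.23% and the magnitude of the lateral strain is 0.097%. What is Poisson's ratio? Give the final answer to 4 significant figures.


nu = -epsilon_lat / epsilon_axial
Lateral strain is contraction (negative), so using magnitudes:
nu = 0.097 / 0.23
nu = 0.4217


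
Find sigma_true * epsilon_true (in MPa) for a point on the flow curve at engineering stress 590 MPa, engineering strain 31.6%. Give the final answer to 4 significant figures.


sigma_true = sigma_eng * (1 + epsilon_eng)
sigma_true = 590 * (1 + 0.316) = 776.44 MPa
epsilon_true = ln(1 + epsilon_eng)
epsilon_true = ln(1 + 0.316) = 0.274597
sigma_true * epsilon_true = 776.44 * 0.274597 = 213.2 MPa


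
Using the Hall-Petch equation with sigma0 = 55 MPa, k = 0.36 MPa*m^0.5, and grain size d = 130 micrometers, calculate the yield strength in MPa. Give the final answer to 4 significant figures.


sigma_y = sigma0 + k / sqrt(d)
d = 130 um = 1.3e-04 m
sigma_y = 55 + 0.36 / sqrt(1.3e-04)
sigma_y = 86.57 MPa


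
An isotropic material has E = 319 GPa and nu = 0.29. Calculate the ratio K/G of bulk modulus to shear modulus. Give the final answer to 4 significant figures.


G = E / (2*(1+nu))
G = 319 / (2*(1+0.29)) = 123.643 GPa
K = E / (3*(1-2*nu))
K = 319 / (3*(1-2*0.29)) = 253.175 GPa
K/G = 253.175 / 123.643 = 2.048


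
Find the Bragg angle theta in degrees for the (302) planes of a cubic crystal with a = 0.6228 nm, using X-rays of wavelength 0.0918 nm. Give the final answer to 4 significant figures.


d = a / sqrt(h^2+k^2+l^2)
d = 0.6228 / sqrt(13) = 0.172734 nm
lambda = 2*d*sin(theta)  =>  sin(theta) = lambda / (2*d)
sin(theta) = 0.0918 / (2 * 0.172734) = 0.265727
theta = 15.41 deg


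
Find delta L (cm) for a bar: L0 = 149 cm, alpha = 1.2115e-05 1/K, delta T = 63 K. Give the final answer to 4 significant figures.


dL = L0 * alpha * dT
dL = 149 * 1.2115e-05 * 63
dL = 0.1137 cm


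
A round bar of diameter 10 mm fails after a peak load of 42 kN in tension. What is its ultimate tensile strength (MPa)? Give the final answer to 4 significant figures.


A0 = pi*(d/2)^2 = pi*(10/2)^2 = 78.5398 mm^2
UTS = F_max / A0 = 42*1000 / 78.5398
UTS = 534.8 MPa


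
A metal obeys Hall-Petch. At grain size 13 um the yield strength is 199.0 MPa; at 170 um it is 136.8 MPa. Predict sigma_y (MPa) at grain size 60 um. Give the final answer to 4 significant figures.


sigma_y = sigma0 + k / sqrt(d)
1/sqrt(d1) = 1/sqrt(1.3e-05) = 277.35;  1/sqrt(d2) = 76.6965
k = (sigma1 - sigma2) / (1/sqrt(d1) - 1/sqrt(d2)) = (199.0 - 136.8) / (277.35 - 76.6965) = 0.309987 MPa*m^0.5
sigma0 = sigma1 - k/sqrt(d1) = 199.0 - 0.309987*277.35 = 113.025 MPa
sigma_y(d3) = 113.025 + 0.309987 / sqrt(6e-05) = 153 MPa


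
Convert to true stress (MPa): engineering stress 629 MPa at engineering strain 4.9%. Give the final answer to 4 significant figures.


sigma_true = sigma_eng * (1 + epsilon_eng)
sigma_true = 629 * (1 + 0.049)
sigma_true = 659.8 MPa


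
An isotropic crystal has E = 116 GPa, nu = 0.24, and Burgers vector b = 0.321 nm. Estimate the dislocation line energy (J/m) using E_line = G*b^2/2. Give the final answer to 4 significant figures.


Step 1: G = E / (2*(1+nu))
G = 116 / (2*(1+0.24)) = 46.7742 GPa = 4.67742e+10 Pa
Step 2: E_line = G*b^2/2
b = 0.321 nm = 3.21e-10 m
E_line = 0.5 * 4.67742e+10 * (3.21e-10)^2 = 2.41e-09 J/m


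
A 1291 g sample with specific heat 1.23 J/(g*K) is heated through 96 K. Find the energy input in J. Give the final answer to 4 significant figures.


Q = m * cp * dT
Q = 1291 * 1.23 * 96
Q = 152400 J


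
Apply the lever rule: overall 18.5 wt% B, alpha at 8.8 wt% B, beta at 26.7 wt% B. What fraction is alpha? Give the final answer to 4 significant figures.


f_alpha = (C_beta - C0) / (C_beta - C_alpha)
f_alpha = (26.7 - 18.5) / (26.7 - 8.8)
f_alpha = 0.4581


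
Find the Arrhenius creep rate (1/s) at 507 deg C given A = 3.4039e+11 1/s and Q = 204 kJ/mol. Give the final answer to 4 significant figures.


rate = A * exp(-Q / (R*T))
T = 507 + 273.15 = 780.15 K
rate = 3.4039e+11 * exp(-204e3 / (8.314 * 780.15))
rate = 7.46e-03 1/s


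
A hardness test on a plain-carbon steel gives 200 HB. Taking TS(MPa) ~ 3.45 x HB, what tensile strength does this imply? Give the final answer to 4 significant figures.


TS (MPa) = 3.45 * HB
TS = 3.45 * 200
TS = 690 MPa


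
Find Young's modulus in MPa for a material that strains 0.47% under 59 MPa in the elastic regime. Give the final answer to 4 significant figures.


E = sigma / epsilon
epsilon = 0.47% = 4.7e-03
E = 59 / 4.7e-03
E = 12550 MPa


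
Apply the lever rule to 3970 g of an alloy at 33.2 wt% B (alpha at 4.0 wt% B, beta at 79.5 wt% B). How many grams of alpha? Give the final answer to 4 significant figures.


f_alpha = (C_beta - C0) / (C_beta - C_alpha)
f_alpha = (79.5 - 33.2) / (79.5 - 4.0) = 0.613245
m_alpha = f_alpha * m_total = 0.613245 * 3970 = 2435 g


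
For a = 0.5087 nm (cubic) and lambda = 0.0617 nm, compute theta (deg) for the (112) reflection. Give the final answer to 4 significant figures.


d = a / sqrt(h^2+k^2+l^2)
d = 0.5087 / sqrt(6) = 0.207676 nm
lambda = 2*d*sin(theta)  =>  sin(theta) = lambda / (2*d)
sin(theta) = 0.0617 / (2 * 0.207676) = 0.148549
theta = 8.543 deg


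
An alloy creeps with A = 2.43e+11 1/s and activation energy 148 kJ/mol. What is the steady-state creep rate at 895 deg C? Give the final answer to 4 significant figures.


rate = A * exp(-Q / (R*T))
T = 895 + 273.15 = 1168.15 K
rate = 2.43e+11 * exp(-148e3 / (8.314 * 1168.15))
rate = 58540 1/s


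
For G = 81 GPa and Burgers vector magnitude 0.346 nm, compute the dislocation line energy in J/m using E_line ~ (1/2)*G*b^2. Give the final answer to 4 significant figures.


E = G*b^2/2
b = 0.346 nm = 3.46e-10 m
G = 81 GPa = 8.1e+10 Pa
E = 0.5 * 8.1e+10 * (3.46e-10)^2
E = 4.848e-09 J/m


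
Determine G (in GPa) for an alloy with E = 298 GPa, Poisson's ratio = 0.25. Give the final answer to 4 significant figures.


G = E / (2*(1+nu))
G = 298 / (2*(1+0.25))
G = 119.2 GPa


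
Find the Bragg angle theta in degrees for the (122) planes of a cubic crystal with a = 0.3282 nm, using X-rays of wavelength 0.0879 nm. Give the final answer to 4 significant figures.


d = a / sqrt(h^2+k^2+l^2)
d = 0.3282 / sqrt(9) = 0.1094 nm
lambda = 2*d*sin(theta)  =>  sin(theta) = lambda / (2*d)
sin(theta) = 0.0879 / (2 * 0.1094) = 0.401737
theta = 23.69 deg


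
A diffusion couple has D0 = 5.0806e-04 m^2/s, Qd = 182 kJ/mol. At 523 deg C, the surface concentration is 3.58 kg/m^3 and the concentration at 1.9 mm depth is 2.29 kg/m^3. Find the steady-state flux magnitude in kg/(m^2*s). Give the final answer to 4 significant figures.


Step 1: D = D0 * exp(-Qd/(R*T))
T = 523 + 273.15 = 796.15 K
D = 5.0806e-04 * exp(-182e3 / (8.314 * 796.15)) = 5.81618e-16 m^2/s
Step 2: J = D * (C1 - C2) / dx
J = 5.81618e-16 * (3.58 - 2.29) / 1.9e-03
J = 3.949e-13 kg/(m^2*s)


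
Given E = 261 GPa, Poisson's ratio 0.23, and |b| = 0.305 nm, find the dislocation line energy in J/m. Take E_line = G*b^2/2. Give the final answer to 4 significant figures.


Step 1: G = E / (2*(1+nu))
G = 261 / (2*(1+0.23)) = 106.098 GPa = 1.06098e+11 Pa
Step 2: E_line = G*b^2/2
b = 0.305 nm = 3.05e-10 m
E_line = 0.5 * 1.06098e+11 * (3.05e-10)^2 = 4.935e-09 J/m


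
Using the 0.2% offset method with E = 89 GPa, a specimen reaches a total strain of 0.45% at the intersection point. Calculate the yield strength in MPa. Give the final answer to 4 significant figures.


Offset strain = 0.002
Elastic strain at yield = total_strain - offset = 4.5e-03 - 0.002 = 2.5e-03
sigma_y = E * elastic_strain = 89000 * 2.5e-03
sigma_y = 222.5 MPa


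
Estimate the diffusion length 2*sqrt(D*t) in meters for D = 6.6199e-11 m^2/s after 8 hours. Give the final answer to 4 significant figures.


t = 8 hr = 28800 s
Diffusion length = 2*sqrt(D*t)
= 2*sqrt(6.6199e-11 * 28800)
= 2.762e-03 m


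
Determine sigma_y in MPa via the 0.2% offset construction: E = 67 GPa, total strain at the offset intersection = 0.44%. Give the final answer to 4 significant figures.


Offset strain = 0.002
Elastic strain at yield = total_strain - offset = 4.4e-03 - 0.002 = 2.4e-03
sigma_y = E * elastic_strain = 67000 * 2.4e-03
sigma_y = 160.8 MPa


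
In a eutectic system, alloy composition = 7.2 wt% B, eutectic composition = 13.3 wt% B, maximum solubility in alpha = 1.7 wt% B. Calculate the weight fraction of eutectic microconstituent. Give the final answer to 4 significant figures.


f_primary = (C_e - C0) / (C_e - C_alpha_max)
f_primary = (13.3 - 7.2) / (13.3 - 1.7)
f_primary = 0.525862
f_eutectic = 1 - 0.525862 = 0.4741


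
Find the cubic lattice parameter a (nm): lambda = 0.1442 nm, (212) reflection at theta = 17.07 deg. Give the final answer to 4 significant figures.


d = lambda / (2*sin(theta))
d = 0.1442 / (2*sin(17.07 deg))
d = 0.245623 nm
a = d * sqrt(h^2+k^2+l^2) = 0.245623 * sqrt(9)
a = 0.7369 nm


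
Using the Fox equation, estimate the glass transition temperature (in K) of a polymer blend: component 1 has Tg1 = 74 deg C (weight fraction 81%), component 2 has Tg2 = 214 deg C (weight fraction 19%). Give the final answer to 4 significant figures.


1/Tg = w1/Tg1 + w2/Tg2 (in Kelvin)
Tg1 = 347.15 K, Tg2 = 487.15 K
1/Tg = 0.81/347.15 + 0.19/487.15
Tg = 367.2 K


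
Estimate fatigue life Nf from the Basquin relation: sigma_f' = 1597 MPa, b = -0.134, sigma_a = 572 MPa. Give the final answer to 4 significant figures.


sigma_a = sigma_f' * (2*Nf)^b
2*Nf = (sigma_a / sigma_f')^(1/b)
2*Nf = (572 / 1597)^(1/-0.134)
2*Nf = 2126.56
Nf = 1063 cycles


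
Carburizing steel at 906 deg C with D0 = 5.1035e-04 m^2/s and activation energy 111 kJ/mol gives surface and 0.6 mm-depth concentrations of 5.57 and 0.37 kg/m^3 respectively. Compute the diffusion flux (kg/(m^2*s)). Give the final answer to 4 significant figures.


Step 1: D = D0 * exp(-Qd/(R*T))
T = 906 + 273.15 = 1179.15 K
D = 5.1035e-04 * exp(-111e3 / (8.314 * 1179.15)) = 6.17378e-09 m^2/s
Step 2: J = D * (C1 - C2) / dx
J = 6.17378e-09 * (5.57 - 0.37) / 6e-04
J = 5.351e-05 kg/(m^2*s)


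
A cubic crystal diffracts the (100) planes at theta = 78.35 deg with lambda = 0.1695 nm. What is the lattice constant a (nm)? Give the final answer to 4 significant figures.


d = lambda / (2*sin(theta))
d = 0.1695 / (2*sin(78.35 deg))
d = 0.0865326 nm
a = d * sqrt(h^2+k^2+l^2) = 0.0865326 * sqrt(1)
a = 0.08653 nm


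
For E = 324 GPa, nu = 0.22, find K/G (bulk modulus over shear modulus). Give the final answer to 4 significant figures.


G = E / (2*(1+nu))
G = 324 / (2*(1+0.22)) = 132.787 GPa
K = E / (3*(1-2*nu))
K = 324 / (3*(1-2*0.22)) = 192.857 GPa
K/G = 192.857 / 132.787 = 1.452


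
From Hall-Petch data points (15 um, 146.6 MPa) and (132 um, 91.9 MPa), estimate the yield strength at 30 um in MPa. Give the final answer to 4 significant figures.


sigma_y = sigma0 + k / sqrt(d)
1/sqrt(d1) = 1/sqrt(1.5e-05) = 258.199;  1/sqrt(d2) = 87.0388
k = (sigma1 - sigma2) / (1/sqrt(d1) - 1/sqrt(d2)) = (146.6 - 91.9) / (258.199 - 87.0388) = 0.319584 MPa*m^0.5
sigma0 = sigma1 - k/sqrt(d1) = 146.6 - 0.319584*258.199 = 64.0838 MPa
sigma_y(d3) = 64.0838 + 0.319584 / sqrt(3e-05) = 122.4 MPa


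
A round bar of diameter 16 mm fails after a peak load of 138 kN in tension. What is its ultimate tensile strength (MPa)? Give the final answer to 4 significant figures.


A0 = pi*(d/2)^2 = pi*(16/2)^2 = 201.062 mm^2
UTS = F_max / A0 = 138*1000 / 201.062
UTS = 686.4 MPa
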